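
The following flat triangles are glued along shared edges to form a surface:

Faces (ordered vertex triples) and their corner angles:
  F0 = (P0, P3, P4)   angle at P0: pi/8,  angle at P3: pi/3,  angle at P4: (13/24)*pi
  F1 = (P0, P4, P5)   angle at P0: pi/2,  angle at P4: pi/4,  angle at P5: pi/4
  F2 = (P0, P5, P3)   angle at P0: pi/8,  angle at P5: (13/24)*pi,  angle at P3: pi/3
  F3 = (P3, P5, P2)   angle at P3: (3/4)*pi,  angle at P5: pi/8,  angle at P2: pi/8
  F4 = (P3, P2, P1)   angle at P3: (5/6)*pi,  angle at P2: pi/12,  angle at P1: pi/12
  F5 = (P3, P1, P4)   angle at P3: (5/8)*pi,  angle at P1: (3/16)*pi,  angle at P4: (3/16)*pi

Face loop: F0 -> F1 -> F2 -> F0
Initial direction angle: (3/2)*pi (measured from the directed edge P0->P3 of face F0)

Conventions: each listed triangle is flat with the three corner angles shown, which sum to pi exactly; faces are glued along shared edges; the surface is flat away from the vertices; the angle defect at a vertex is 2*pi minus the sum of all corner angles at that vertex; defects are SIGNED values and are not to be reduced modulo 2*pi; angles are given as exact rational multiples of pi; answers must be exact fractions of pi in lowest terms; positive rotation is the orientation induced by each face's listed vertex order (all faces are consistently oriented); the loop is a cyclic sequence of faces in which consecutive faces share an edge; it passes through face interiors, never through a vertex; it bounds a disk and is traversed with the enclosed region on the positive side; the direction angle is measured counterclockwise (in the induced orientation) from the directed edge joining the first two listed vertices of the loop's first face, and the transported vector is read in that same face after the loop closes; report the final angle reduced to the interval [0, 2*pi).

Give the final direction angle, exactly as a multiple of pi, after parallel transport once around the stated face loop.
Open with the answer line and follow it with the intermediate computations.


Answer: final direction angle = (3/4)*pi

enclosed vertex P0: corner angles sum to (3/4)*pi, defect = 2*pi - (3/4)*pi = (5/4)*pi
holonomy = initial angle + sum of enclosed defects (mod 2*pi), positive in the induced orientation
final angle = (3/2)*pi + (5/4)*pi = (3/4)*pi (mod 2*pi)


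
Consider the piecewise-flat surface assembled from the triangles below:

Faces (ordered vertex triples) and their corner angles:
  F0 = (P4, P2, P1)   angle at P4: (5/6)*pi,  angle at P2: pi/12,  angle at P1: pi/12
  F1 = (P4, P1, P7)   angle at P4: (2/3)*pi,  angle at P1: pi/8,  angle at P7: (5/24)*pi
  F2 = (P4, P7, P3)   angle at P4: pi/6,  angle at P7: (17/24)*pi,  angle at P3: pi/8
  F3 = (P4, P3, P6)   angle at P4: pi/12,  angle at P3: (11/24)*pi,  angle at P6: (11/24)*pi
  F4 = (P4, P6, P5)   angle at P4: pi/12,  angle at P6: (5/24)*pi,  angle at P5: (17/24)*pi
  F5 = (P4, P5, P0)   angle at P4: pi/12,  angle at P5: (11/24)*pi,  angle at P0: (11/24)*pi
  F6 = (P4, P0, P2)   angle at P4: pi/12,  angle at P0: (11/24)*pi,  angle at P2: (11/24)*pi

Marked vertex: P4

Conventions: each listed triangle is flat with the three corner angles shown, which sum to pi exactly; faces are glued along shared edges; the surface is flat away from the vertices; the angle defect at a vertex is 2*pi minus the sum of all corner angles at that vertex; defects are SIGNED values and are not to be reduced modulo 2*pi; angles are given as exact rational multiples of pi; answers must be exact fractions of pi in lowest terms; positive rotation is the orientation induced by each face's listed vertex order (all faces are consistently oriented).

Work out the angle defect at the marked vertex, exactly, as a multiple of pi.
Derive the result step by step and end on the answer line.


Sum of corner angles at P4: 2*pi
defect = 2*pi - 2*pi

Answer: defect(P4) = 0


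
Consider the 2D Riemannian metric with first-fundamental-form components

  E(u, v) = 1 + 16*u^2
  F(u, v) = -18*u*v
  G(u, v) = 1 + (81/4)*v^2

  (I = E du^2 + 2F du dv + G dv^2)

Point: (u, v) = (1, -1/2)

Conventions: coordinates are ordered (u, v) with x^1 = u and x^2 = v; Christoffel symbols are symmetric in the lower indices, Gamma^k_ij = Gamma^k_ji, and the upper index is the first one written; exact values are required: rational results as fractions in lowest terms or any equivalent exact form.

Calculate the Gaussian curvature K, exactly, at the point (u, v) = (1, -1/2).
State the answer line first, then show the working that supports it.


Answer: K = -4608/124609

E = 17, F = 9, G = 97/16, EG - F^2 = 353/16 at the point
E_u = 32, E_v = 0, F_u = 9, F_v = -18, G_u = 0, G_v = -81/4
E_vv = 0, F_uv = -18, G_uu = 0
Using the Brioschi determinant formula for K from the metric derivatives:
M1 = [[-E_vv/2 + F_uv - G_uu/2, E_u/2, F_u - E_v/2], [F_v - G_u/2, E, F], [G_v/2, F, G]] = [[-18, 16, 9], [-18, 17, 9], [-81/8, 9, 97/16]]; det M1 = -18
M2 = [[0, E_v/2, G_u/2], [E_v/2, E, F], [G_u/2, F, G]] = [[0, 0, 0], [0, 17, 9], [0, 9, 97/16]]; det M2 = 0
det M1 - det M2 = -18; K = -18 / (353/16)^2 = -4608/124609


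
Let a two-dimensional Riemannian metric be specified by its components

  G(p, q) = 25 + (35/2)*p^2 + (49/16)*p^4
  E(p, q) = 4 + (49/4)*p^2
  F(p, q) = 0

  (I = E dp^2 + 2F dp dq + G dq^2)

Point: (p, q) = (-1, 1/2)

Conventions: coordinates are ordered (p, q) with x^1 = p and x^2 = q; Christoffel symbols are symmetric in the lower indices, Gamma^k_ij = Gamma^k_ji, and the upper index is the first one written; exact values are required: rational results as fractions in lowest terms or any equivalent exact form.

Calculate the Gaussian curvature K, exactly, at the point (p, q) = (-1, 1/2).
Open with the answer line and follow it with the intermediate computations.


Answer: K = -896/114075

E = 65/4, F = 0, G = 729/16, EG - F^2 = 47385/64 at the point
E_p = -49/2, E_q = 0, F_p = 0, F_q = 0, G_p = -189/4, G_q = 0
E_qq = 0, F_pq = 0, G_pp = 287/4
Compute both Brioschi determinants and normalise by (EG - F^2)^2.
M1 = [[-E_qq/2 + F_pq - G_pp/2, E_p/2, F_p - E_q/2], [F_q - G_p/2, E, F], [G_q/2, F, G]] = [[-287/8, -49/4, 0], [189/8, 65/4, 0], [0, 0, 729/16]]; det M1 = -3424113/256
M2 = [[0, E_q/2, G_p/2], [E_q/2, E, F], [G_p/2, F, G]] = [[0, 0, -189/8], [0, 65/4, 0], [-189/8, 0, 729/16]]; det M2 = -2321865/256
det M1 - det M2 = -137781/32; K = -137781/32 / (47385/64)^2 = -896/114075


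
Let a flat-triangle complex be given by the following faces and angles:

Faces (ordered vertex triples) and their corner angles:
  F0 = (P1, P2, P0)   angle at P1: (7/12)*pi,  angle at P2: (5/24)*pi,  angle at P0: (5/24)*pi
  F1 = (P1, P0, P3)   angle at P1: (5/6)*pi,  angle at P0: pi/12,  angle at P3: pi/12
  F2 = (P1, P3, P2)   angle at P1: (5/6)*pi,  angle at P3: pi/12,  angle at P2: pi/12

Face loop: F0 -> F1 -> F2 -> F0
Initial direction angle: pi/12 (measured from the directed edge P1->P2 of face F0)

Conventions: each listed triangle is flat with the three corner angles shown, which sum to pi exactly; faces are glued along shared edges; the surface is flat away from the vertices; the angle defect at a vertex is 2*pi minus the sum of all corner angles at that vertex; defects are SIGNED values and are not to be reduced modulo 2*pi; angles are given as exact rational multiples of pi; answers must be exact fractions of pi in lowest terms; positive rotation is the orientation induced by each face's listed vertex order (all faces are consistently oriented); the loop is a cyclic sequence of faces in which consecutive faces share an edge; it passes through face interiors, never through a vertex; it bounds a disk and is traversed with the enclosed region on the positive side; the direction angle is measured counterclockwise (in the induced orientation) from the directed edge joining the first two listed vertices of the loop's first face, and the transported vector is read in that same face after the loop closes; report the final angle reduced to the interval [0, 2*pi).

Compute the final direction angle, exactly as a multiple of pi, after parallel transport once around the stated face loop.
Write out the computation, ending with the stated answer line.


enclosed vertex P1: corner angles sum to (9/4)*pi, defect = 2*pi - (9/4)*pi = -pi/4
holonomy = initial angle + sum of enclosed defects (mod 2*pi), positive in the induced orientation
final angle = pi/12 - pi/4 = (11/6)*pi (mod 2*pi)

Answer: final direction angle = (11/6)*pi


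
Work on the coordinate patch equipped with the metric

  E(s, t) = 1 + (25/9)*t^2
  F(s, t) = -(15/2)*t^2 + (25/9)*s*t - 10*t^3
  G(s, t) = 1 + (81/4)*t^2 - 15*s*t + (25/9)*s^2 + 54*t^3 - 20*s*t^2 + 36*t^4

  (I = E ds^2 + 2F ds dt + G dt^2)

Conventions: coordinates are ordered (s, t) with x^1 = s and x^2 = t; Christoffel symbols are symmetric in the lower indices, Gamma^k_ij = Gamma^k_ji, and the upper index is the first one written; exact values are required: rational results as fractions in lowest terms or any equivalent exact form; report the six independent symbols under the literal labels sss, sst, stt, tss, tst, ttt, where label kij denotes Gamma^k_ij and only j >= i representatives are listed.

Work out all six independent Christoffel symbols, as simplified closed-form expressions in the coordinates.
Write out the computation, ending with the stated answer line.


E = 1 + (25/9)*t^2; F = -(15/2)*t^2 + (25/9)*s*t - 10*t^3; G = 1 + (81/4)*t^2 - 15*s*t + (25/9)*s^2 + 54*t^3 - 20*s*t^2 + 36*t^4
Gamma^k_ij = (1/2) g^{kl} (d_i g_jl + d_j g_il - d_l g_ij), with g^inv = (1/(EG-F^2)) [[G, -F], [-F, E]]
first partials: E_s = 0, E_t = (50/9)*t, F_s = (25/9)*t, F_t = -15*t + (25/9)*s - 30*t^2, G_s = -15*t + (50/9)*s - 20*t^2, G_t = (81/2)*t - 15*s + 162*t^2 - 40*s*t + 144*t^3
D = EG - F^2 = 1 + (829/36)*t^2 - 15*s*t + (25/9)*s^2 + 54*t^3 - 20*s*t^2 + 36*t^4
expanded: Gamma^s_ss = (G E_s - 2F F_s + F E_t)/(2D), Gamma^s_st = (G E_t - F G_s)/(2D), Gamma^s_tt = (2G F_t - G G_s - F G_t)/(2D), Gamma^t_ss = (2E F_s - E E_t - F E_s)/(2D), Gamma^t_st = (E G_s - F E_t)/(2D), Gamma^t_tt = (E G_t - 2F F_t + F G_s)/(2D); substitute and cancel common factors

Answer: Gamma_sss = 0, Gamma_sst = 100*t/(100*s^2 - 720*s*t^2 - 540*s*t + 1296*t^4 + 1944*t^3 + 829*t^2 + 36), Gamma_stt = (-720*t^2 - 270*t)/(100*s^2 - 720*s*t^2 - 540*s*t + 1296*t^4 + 1944*t^3 + 829*t^2 + 36), Gamma_tss = 0, Gamma_tst = (100*s - 360*t^2 - 270*t)/(100*s^2 - 720*s*t^2 - 540*s*t + 1296*t^4 + 1944*t^3 + 829*t^2 + 36), Gamma_ttt = (-720*s*t - 270*s + 2592*t^3 + 2916*t^2 + 729*t)/(100*s^2 - 720*s*t^2 - 540*s*t + 1296*t^4 + 1944*t^3 + 829*t^2 + 36)


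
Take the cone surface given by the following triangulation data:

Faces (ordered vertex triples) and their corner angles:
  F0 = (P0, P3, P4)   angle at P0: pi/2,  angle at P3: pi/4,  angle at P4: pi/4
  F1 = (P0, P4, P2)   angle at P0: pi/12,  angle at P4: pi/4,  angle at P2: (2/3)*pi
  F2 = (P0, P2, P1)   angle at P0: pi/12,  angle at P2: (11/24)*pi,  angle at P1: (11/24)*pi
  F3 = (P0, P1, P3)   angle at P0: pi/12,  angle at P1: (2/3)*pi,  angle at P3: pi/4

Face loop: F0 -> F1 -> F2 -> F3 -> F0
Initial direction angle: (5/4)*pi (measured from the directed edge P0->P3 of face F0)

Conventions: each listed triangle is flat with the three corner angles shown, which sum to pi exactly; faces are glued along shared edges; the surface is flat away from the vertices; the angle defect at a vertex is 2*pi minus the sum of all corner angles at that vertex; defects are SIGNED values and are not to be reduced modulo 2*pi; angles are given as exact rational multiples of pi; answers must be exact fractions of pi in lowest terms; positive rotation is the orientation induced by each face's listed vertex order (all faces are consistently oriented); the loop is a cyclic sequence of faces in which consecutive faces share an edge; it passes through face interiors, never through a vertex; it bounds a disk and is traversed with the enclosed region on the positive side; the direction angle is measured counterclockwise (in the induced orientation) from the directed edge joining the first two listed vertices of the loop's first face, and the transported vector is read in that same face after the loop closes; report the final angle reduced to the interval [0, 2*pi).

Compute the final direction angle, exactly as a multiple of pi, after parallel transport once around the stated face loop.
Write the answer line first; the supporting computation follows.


Answer: final direction angle = pi/2

enclosed vertex P0: corner angles sum to (3/4)*pi, defect = 2*pi - (3/4)*pi = (5/4)*pi
adding the enclosed defects to the starting angle (mod 2*pi, induced orientation) gives the holonomy
final angle = (5/4)*pi + (5/4)*pi = pi/2 (mod 2*pi)


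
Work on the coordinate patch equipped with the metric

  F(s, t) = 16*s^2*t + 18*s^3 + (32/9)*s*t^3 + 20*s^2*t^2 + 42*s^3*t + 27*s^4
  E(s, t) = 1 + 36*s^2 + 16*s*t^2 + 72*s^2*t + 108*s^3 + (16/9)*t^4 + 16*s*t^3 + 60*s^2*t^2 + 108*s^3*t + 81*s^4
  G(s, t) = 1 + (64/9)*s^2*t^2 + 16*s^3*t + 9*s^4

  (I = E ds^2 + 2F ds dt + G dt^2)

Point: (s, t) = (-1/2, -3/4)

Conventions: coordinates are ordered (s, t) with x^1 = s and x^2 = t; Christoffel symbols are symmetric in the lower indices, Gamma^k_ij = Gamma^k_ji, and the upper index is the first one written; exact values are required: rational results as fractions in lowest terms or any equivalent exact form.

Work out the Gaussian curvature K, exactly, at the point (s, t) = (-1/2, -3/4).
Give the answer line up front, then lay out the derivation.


Answer: K = -960/5329

E = 97/16, F = 63/16, G = 65/16, EG - F^2 = 73/8 at the point
E_s = -135/4, E_t = -45/2, F_s = -195/8, F_t = -47/4, G_s = -35/2, G_t = -14/3
E_tt = 62, F_st = 103/2, G_ss = 71
By Brioschi, K is (det M1 - det M2) divided by (EG - F^2) squared.
M1 = [[-E_tt/2 + F_st - G_ss/2, E_s/2, F_s - E_t/2], [F_t - G_s/2, E, F], [G_t/2, F, G]] = [[-15, -135/8, -105/8], [-3, 97/16, 63/16], [-7/3, 63/16, 65/16]]; det M1 = -1745/8
M2 = [[0, E_t/2, G_s/2], [E_t/2, E, F], [G_s/2, F, G]] = [[0, -45/4, -35/4], [-45/4, 97/16, 63/16], [-35/4, 63/16, 65/16]]; det M2 = -1625/8
det M1 - det M2 = -15; K = -15 / (73/8)^2 = -960/5329


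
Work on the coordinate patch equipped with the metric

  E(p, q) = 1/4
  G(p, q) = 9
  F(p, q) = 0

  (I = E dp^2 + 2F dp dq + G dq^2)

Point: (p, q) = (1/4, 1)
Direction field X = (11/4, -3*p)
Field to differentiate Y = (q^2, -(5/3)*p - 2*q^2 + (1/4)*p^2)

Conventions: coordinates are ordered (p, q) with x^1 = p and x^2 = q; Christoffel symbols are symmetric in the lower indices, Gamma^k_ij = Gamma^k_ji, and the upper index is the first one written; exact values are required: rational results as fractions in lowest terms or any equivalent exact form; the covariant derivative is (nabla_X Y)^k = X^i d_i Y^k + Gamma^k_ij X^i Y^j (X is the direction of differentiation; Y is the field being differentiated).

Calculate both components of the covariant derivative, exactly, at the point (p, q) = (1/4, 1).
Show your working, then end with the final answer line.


E = 1/4, F = 0, G = 9 at the point
E_p = 0, E_q = 0, F_p = 0, F_q = 0, G_p = 0, G_q = 0
EG - F^2 = 9/4;  g^inv = (4/9) * [[9, 0], [0, 1/4]]
first-kind symbols [ij,l] = (1/2)(d_i g_jl + d_j g_il - d_l g_ij): [pp,p] = E_p/2 = 0, [pp,q] = F_p - E_q/2 = 0, [pq,p] = E_q/2 = 0, [pq,q] = G_p/2 = 0, [qq,p] = F_q - G_p/2 = 0, [qq,q] = G_q/2 = 0
Gamma^p_ij = (G*[ij,p] - F*[ij,q])/(EG - F^2), Gamma^q_ij = (E*[ij,q] - F*[ij,p])/(EG - F^2)
Gamma_ppp = 0, Gamma_ppq = 0, Gamma_pqq = 0, Gamma_qpp = 0, Gamma_qpq = 0, Gamma_qqq = 0
X = (11/4, -3/4), Y = (1, -461/192) at the point

Answer: (nabla_X Y)^p = -3/2, (nabla_X Y)^q = -119/96


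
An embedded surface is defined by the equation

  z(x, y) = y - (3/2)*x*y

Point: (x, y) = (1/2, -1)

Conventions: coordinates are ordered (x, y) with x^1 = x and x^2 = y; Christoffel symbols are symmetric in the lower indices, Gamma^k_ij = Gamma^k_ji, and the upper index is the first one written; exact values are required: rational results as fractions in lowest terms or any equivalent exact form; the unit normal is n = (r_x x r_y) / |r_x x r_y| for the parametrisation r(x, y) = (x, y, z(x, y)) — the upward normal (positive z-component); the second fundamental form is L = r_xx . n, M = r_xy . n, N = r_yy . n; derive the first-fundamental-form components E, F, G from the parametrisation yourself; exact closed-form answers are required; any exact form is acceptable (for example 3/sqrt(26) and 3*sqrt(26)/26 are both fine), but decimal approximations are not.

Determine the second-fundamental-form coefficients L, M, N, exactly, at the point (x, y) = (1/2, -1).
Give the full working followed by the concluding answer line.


z_x = 3/2, z_y = 1/4, z_xx = 0, z_xy = -3/2, z_yy = 0
E = 13/4, F = 3/8, G = 17/16; answer radicand W^2 = 53/16
unnormalised second-form numerators: l = 0, m = -3/2, n = 0; L = l/sqrt(53/16), and similarly M = m/sqrt(W^2), N = n/sqrt(W^2)

Answer: L = 0, M = -6*sqrt(53)/53, N = 0


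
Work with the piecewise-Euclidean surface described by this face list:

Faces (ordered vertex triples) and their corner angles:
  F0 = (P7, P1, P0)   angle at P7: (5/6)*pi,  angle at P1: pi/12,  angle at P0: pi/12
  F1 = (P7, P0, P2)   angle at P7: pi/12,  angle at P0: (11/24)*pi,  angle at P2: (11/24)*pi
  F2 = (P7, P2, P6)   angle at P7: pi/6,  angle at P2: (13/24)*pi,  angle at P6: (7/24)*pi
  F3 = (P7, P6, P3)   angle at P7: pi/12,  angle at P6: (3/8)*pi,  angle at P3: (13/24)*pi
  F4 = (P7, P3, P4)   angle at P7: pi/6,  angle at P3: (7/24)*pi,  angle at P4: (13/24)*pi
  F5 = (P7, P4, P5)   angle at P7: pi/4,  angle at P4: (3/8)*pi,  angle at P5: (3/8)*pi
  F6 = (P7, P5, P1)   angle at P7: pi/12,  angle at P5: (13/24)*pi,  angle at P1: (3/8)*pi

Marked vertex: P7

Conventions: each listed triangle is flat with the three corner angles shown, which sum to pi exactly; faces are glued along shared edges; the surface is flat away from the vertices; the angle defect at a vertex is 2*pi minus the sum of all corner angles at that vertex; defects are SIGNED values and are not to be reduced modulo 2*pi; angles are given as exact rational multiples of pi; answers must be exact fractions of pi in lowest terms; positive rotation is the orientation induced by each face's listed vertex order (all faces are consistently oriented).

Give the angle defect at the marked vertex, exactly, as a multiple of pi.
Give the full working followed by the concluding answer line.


Sum of corner angles at P7: (5/3)*pi
defect = 2*pi - (5/3)*pi

Answer: defect(P7) = pi/3


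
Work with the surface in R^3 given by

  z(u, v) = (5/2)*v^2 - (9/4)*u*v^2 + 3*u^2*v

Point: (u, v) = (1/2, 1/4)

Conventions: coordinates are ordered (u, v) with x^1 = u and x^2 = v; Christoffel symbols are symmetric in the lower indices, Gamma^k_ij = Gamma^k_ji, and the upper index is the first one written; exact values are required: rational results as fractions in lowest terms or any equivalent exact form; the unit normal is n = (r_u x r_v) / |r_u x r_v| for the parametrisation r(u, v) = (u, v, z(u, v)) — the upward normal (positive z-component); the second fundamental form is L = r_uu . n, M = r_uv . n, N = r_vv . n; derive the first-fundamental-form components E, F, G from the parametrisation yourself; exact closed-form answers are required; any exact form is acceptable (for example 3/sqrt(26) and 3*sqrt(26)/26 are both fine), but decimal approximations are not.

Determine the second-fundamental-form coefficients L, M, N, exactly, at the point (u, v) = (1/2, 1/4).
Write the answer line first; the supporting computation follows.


Answer: L = 96*sqrt(14081)/14081, M = 120*sqrt(14081)/14081, N = 176*sqrt(14081)/14081

z_u = 39/64, z_v = 23/16, z_uu = 3/2, z_uv = 15/8, z_vv = 11/4
E = 5617/4096, F = 897/1024, G = 785/256; answer radicand W^2 = 14081/4096
unnormalised second-form numerators: l = 3/2, m = 15/8, n = 11/4; L = l/sqrt(14081/4096), and similarly M = m/sqrt(W^2), N = n/sqrt(W^2)


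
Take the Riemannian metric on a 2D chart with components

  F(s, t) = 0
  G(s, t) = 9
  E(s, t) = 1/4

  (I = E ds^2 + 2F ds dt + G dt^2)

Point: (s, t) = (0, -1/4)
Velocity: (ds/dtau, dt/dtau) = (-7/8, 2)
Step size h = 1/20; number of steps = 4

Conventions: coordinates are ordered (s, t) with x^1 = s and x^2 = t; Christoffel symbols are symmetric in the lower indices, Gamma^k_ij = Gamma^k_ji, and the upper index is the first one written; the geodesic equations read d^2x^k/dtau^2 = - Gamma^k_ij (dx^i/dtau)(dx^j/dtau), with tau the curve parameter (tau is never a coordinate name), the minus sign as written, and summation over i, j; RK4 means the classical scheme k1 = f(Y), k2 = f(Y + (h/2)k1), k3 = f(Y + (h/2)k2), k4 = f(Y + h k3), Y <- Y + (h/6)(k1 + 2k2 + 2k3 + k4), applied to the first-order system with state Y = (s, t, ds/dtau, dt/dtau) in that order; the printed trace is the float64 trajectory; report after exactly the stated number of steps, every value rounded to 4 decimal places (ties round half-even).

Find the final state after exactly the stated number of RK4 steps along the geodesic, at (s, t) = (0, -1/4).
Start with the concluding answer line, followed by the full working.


Answer: s = -0.1750, t = 0.1500, ds/dtau = -0.8750, dt/dtau = 2.0000

f(Y) = (ds/dtau, dt/dtau, -Gamma^s_ij Y'^i Y'^j, -Gamma^t_ij Y'^i Y'^j) with the Gammas evaluated at the stage position; h = 0.050000; intermediate values shown to 6 dp
step 0: s = 0.0000, t = -0.2500, ds/dtau = -0.8750, dt/dtau = 2.0000
step 1:
  k1: at (s, t) = (0.000000, -0.250000), (ds/dtau, dt/dtau) = (-0.875000, 2.000000); Gamma_sss = 0.000000, Gamma_sst = 0.000000, Gamma_stt = 0.000000, Gamma_tss = 0.000000, Gamma_tst = 0.000000, Gamma_ttt = 0.000000; k1 = (-0.875000, 2.000000, 0.000000, 0.000000)
  k2: at (s, t) = (-0.021875, -0.200000), (ds/dtau, dt/dtau) = (-0.875000, 2.000000); Gamma_sss = 0.000000, Gamma_sst = 0.000000, Gamma_stt = 0.000000, Gamma_tss = 0.000000, Gamma_tst = 0.000000, Gamma_ttt = 0.000000; k2 = (-0.875000, 2.000000, 0.000000, 0.000000)
  k3: at (s, t) = (-0.021875, -0.200000), (ds/dtau, dt/dtau) = (-0.875000, 2.000000); Gamma_sss = 0.000000, Gamma_sst = 0.000000, Gamma_stt = 0.000000, Gamma_tss = 0.000000, Gamma_tst = 0.000000, Gamma_ttt = 0.000000; k3 = (-0.875000, 2.000000, 0.000000, 0.000000)
  k4: at (s, t) = (-0.043750, -0.150000), (ds/dtau, dt/dtau) = (-0.875000, 2.000000); Gamma_sss = 0.000000, Gamma_sst = 0.000000, Gamma_stt = 0.000000, Gamma_tss = 0.000000, Gamma_tst = 0.000000, Gamma_ttt = 0.000000; k4 = (-0.875000, 2.000000, 0.000000, 0.000000)
  Y <- Y + (h/6)(k1 + 2k2 + 2k3 + k4): s = -0.0437, t = -0.1500, ds/dtau = -0.8750, dt/dtau = 2.0000
step 2:
  k1: at (s, t) = (-0.043750, -0.150000), (ds/dtau, dt/dtau) = (-0.875000, 2.000000); Gamma_sss = 0.000000, Gamma_sst = 0.000000, Gamma_stt = 0.000000, Gamma_tss = 0.000000, Gamma_tst = 0.000000, Gamma_ttt = 0.000000; k1 = (-0.875000, 2.000000, 0.000000, 0.000000)
  k2: at (s, t) = (-0.065625, -0.100000), (ds/dtau, dt/dtau) = (-0.875000, 2.000000); Gamma_sss = 0.000000, Gamma_sst = 0.000000, Gamma_stt = 0.000000, Gamma_tss = 0.000000, Gamma_tst = 0.000000, Gamma_ttt = 0.000000; k2 = (-0.875000, 2.000000, 0.000000, 0.000000)
  k3: at (s, t) = (-0.065625, -0.100000), (ds/dtau, dt/dtau) = (-0.875000, 2.000000); Gamma_sss = 0.000000, Gamma_sst = 0.000000, Gamma_stt = 0.000000, Gamma_tss = 0.000000, Gamma_tst = 0.000000, Gamma_ttt = 0.000000; k3 = (-0.875000, 2.000000, 0.000000, 0.000000)
  k4: at (s, t) = (-0.087500, -0.050000), (ds/dtau, dt/dtau) = (-0.875000, 2.000000); Gamma_sss = 0.000000, Gamma_sst = 0.000000, Gamma_stt = 0.000000, Gamma_tss = 0.000000, Gamma_tst = 0.000000, Gamma_ttt = 0.000000; k4 = (-0.875000, 2.000000, 0.000000, 0.000000)
  Y <- Y + (h/6)(k1 + 2k2 + 2k3 + k4): s = -0.0875, t = -0.0500, ds/dtau = -0.8750, dt/dtau = 2.0000
step 3:
  k1: at (s, t) = (-0.087500, -0.050000), (ds/dtau, dt/dtau) = (-0.875000, 2.000000); Gamma_sss = 0.000000, Gamma_sst = 0.000000, Gamma_stt = 0.000000, Gamma_tss = 0.000000, Gamma_tst = 0.000000, Gamma_ttt = 0.000000; k1 = (-0.875000, 2.000000, 0.000000, 0.000000)
  k2: at (s, t) = (-0.109375, 0.000000), (ds/dtau, dt/dtau) = (-0.875000, 2.000000); Gamma_sss = 0.000000, Gamma_sst = 0.000000, Gamma_stt = 0.000000, Gamma_tss = 0.000000, Gamma_tst = 0.000000, Gamma_ttt = 0.000000; k2 = (-0.875000, 2.000000, 0.000000, 0.000000)
  k3: at (s, t) = (-0.109375, 0.000000), (ds/dtau, dt/dtau) = (-0.875000, 2.000000); Gamma_sss = 0.000000, Gamma_sst = 0.000000, Gamma_stt = 0.000000, Gamma_tss = 0.000000, Gamma_tst = 0.000000, Gamma_ttt = 0.000000; k3 = (-0.875000, 2.000000, 0.000000, 0.000000)
  k4: at (s, t) = (-0.131250, 0.050000), (ds/dtau, dt/dtau) = (-0.875000, 2.000000); Gamma_sss = 0.000000, Gamma_sst = 0.000000, Gamma_stt = 0.000000, Gamma_tss = 0.000000, Gamma_tst = 0.000000, Gamma_ttt = 0.000000; k4 = (-0.875000, 2.000000, 0.000000, 0.000000)
  Y <- Y + (h/6)(k1 + 2k2 + 2k3 + k4): s = -0.1312, t = 0.0500, ds/dtau = -0.8750, dt/dtau = 2.0000
step 4:
  k1: at (s, t) = (-0.131250, 0.050000), (ds/dtau, dt/dtau) = (-0.875000, 2.000000); Gamma_sss = 0.000000, Gamma_sst = 0.000000, Gamma_stt = 0.000000, Gamma_tss = 0.000000, Gamma_tst = 0.000000, Gamma_ttt = 0.000000; k1 = (-0.875000, 2.000000, 0.000000, 0.000000)
  k2: at (s, t) = (-0.153125, 0.100000), (ds/dtau, dt/dtau) = (-0.875000, 2.000000); Gamma_sss = 0.000000, Gamma_sst = 0.000000, Gamma_stt = 0.000000, Gamma_tss = 0.000000, Gamma_tst = 0.000000, Gamma_ttt = 0.000000; k2 = (-0.875000, 2.000000, 0.000000, 0.000000)
  k3: at (s, t) = (-0.153125, 0.100000), (ds/dtau, dt/dtau) = (-0.875000, 2.000000); Gamma_sss = 0.000000, Gamma_sst = 0.000000, Gamma_stt = 0.000000, Gamma_tss = 0.000000, Gamma_tst = 0.000000, Gamma_ttt = 0.000000; k3 = (-0.875000, 2.000000, 0.000000, 0.000000)
  k4: at (s, t) = (-0.175000, 0.150000), (ds/dtau, dt/dtau) = (-0.875000, 2.000000); Gamma_sss = 0.000000, Gamma_sst = 0.000000, Gamma_stt = 0.000000, Gamma_tss = 0.000000, Gamma_tst = 0.000000, Gamma_ttt = 0.000000; k4 = (-0.875000, 2.000000, 0.000000, 0.000000)
  Y <- Y + (h/6)(k1 + 2k2 + 2k3 + k4): s = -0.1750, t = 0.1500, ds/dtau = -0.8750, dt/dtau = 2.0000


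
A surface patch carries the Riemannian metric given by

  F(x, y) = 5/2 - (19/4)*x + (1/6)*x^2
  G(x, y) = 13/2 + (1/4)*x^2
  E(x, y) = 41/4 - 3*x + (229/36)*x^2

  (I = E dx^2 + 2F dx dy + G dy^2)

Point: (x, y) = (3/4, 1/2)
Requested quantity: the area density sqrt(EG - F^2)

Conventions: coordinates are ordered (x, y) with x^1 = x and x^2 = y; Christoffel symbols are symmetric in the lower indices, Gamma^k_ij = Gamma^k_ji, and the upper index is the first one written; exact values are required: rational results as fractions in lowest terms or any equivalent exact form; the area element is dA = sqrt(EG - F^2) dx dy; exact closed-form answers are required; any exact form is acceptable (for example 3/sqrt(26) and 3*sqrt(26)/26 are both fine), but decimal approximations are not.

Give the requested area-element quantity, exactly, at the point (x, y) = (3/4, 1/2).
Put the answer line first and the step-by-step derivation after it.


Answer: sqrt(EG - F^2) = sqrt(311081)/64

E = 741/64, F = -31/32, G = 425/64; EG - F^2 = 311081/4096


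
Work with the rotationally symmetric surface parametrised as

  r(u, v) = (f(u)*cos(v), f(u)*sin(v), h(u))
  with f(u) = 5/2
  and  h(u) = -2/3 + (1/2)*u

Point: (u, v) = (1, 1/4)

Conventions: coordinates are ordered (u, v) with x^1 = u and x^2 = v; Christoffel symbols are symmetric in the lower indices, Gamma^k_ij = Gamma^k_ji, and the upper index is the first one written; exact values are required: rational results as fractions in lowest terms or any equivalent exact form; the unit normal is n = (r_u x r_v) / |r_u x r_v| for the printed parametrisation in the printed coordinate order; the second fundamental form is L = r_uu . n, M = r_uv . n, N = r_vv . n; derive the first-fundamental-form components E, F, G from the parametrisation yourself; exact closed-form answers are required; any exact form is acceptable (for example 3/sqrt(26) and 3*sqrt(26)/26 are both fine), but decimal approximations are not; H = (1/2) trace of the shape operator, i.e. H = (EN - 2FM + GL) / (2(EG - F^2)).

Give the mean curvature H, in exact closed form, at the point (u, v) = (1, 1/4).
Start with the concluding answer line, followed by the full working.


Answer: H = 1/5

f = 5/2, f' = 0, f'' = 0, h' = 1/2, h'' = 0
E = 1/4, F = 0, G = 25/4; answer radicand W^2 = 1/4
unnormalised second-form numerators: l = 0, m = 0, n = 5/4; L = l/sqrt(1/4), and similarly M = m/sqrt(W^2), N = n/sqrt(W^2)
H = (E*n - 2*F*m + G*l) / (2*(EG - F^2)*sqrt(W^2)); E*n - 2*F*m + G*l = 5/16, EG - F^2 = 25/16, so H = (1/10)/sqrt(1/4)


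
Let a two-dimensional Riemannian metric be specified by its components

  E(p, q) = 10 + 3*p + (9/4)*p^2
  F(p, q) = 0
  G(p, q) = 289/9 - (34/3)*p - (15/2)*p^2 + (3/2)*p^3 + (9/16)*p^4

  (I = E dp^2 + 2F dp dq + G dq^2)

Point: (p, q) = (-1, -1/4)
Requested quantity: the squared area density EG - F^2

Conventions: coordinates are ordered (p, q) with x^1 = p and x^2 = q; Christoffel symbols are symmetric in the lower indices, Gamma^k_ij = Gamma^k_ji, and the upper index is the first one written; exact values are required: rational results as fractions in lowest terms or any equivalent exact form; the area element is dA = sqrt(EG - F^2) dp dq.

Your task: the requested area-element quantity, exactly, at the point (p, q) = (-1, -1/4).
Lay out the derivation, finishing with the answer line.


E = 37/4, F = 0, G = 5041/144; EG - F^2 = 186517/576

Answer: EG - F^2 = 186517/576


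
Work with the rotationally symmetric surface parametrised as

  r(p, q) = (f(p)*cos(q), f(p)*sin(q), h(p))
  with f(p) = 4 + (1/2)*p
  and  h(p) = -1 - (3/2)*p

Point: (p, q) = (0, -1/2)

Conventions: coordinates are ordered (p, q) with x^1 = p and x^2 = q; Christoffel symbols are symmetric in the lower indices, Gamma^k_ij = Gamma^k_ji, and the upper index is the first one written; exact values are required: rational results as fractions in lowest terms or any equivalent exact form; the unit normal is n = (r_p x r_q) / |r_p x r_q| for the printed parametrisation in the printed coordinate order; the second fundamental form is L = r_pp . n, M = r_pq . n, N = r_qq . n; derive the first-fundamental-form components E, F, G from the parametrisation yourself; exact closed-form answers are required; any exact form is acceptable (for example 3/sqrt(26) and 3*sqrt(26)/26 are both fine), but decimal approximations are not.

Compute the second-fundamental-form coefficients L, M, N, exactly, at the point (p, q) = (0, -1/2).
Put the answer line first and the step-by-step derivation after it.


Answer: L = 0, M = 0, N = -6*sqrt(10)/5

f = 4, f' = 1/2, f'' = 0, h' = -3/2, h'' = 0
E = 5/2, F = 0, G = 16; answer radicand W^2 = 5/2
unnormalised second-form numerators: l = 0, m = 0, n = -6; L = l/sqrt(5/2), and similarly M = m/sqrt(W^2), N = n/sqrt(W^2)


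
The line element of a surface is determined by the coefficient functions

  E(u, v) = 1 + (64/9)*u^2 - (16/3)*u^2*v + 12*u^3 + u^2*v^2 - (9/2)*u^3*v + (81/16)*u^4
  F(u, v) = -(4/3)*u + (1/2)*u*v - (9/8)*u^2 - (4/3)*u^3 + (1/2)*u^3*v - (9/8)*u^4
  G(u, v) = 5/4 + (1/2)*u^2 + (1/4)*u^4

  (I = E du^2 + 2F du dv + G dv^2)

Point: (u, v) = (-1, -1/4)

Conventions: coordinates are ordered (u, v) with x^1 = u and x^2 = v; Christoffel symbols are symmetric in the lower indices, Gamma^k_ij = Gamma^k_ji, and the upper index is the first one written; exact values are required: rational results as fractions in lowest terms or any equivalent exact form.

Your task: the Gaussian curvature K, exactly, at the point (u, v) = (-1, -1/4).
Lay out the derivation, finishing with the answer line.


E = 13/9, F = 2/3, G = 2, EG - F^2 = 22/9 at the point
E_u = 19/9, E_v = -4/3, F_u = 11/12, F_v = -1, G_u = -2, G_v = 0
E_vv = 2, F_uv = 2, G_uu = 4
Brioschi: K = (det M1 - det M2) / (EG - F^2)^2 with the standard first/second-derivative matrices M1, M2.
M1 = [[-E_vv/2 + F_uv - G_uu/2, E_u/2, F_u - E_v/2], [F_v - G_u/2, E, F], [G_v/2, F, G]] = [[-1, 19/18, 19/12], [0, 13/9, 2/3], [0, 2/3, 2]]; det M1 = -22/9
M2 = [[0, E_v/2, G_u/2], [E_v/2, E, F], [G_u/2, F, G]] = [[0, -2/3, -1], [-2/3, 13/9, 2/3], [-1, 2/3, 2]]; det M2 = -13/9
det M1 - det M2 = -1; K = -1 / (22/9)^2 = -81/484

Answer: K = -81/484


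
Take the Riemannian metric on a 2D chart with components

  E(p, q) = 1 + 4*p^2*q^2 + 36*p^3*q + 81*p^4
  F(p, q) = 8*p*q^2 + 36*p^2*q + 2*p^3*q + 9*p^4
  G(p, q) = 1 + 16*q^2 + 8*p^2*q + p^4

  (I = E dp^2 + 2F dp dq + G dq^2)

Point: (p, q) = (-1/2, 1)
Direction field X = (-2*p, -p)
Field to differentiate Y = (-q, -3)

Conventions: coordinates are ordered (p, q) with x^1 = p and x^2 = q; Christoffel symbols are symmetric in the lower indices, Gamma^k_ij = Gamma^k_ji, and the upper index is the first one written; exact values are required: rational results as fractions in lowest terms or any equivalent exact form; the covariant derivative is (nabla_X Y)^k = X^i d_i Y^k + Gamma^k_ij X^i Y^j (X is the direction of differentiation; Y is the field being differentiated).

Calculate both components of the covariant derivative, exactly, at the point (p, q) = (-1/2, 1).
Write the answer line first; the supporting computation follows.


Answer: (nabla_X Y)^p = -5/22, (nabla_X Y)^q = 51/55

E = 41/16, F = 85/16, G = 305/16 at the point
E_p = -35/2, E_q = -5/2, F_p = -31, F_q = 3/4, G_p = -17/2, G_q = 34
EG - F^2 = 165/8;  g^inv = (8/165) * [[305/16, -85/16], [-85/16, 41/16]]
first-kind symbols [ij,l] = (1/2)(d_i g_jl + d_j g_il - d_l g_ij): [pp,p] = E_p/2 = -35/4, [pp,q] = F_p - E_q/2 = -119/4, [pq,p] = E_q/2 = -5/4, [pq,q] = G_p/2 = -17/4, [qq,p] = F_q - G_p/2 = 5, [qq,q] = G_q/2 = 17
Gamma^p_ij = (G*[ij,p] - F*[ij,q])/(EG - F^2), Gamma^q_ij = (E*[ij,q] - F*[ij,p])/(EG - F^2)
Gamma_ppp = -14/33, Gamma_ppq = -2/33, Gamma_pqq = 8/33, Gamma_qpp = -238/165, Gamma_qpq = -34/165, Gamma_qqq = 136/165
X = (1, 1/2), Y = (-1, -3) at the point


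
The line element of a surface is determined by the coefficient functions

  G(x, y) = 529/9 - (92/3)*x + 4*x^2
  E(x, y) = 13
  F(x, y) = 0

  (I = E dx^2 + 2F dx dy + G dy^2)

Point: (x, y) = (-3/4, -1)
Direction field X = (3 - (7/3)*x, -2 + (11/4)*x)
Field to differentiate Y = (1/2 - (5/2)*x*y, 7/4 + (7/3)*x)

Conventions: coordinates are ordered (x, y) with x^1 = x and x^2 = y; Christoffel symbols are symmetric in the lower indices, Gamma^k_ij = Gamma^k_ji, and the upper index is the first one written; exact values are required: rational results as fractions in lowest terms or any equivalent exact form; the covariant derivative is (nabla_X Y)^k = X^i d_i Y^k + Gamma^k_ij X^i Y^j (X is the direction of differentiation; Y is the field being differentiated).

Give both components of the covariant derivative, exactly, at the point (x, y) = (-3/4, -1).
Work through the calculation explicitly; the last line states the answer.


E = 13, F = 0, G = 3025/36 at the point
E_x = 0, E_y = 0, F_x = 0, F_y = 0, G_x = -110/3, G_y = 0
EG - F^2 = 39325/36;  g^inv = (36/39325) * [[3025/36, 0], [0, 13]]
first-kind symbols [ij,l] = (1/2)(d_i g_jl + d_j g_il - d_l g_ij): [xx,x] = E_x/2 = 0, [xx,y] = F_x - E_y/2 = 0, [xy,x] = E_y/2 = 0, [xy,y] = G_x/2 = -55/3, [yy,x] = F_y - G_x/2 = 55/3, [yy,y] = G_y/2 = 0
Gamma^x_ij = (G*[ij,x] - F*[ij,y])/(EG - F^2), Gamma^y_ij = (E*[ij,y] - F*[ij,x])/(EG - F^2)
Gamma_xxx = 0, Gamma_xxy = 0, Gamma_xyy = 55/39, Gamma_yxx = 0, Gamma_yxy = -12/55, Gamma_yyy = 0
X = (19/4, -65/16), Y = (-11/8, 0) at the point

Answer: (nabla_X Y)^x = 545/128, (nabla_X Y)^y = 947/96


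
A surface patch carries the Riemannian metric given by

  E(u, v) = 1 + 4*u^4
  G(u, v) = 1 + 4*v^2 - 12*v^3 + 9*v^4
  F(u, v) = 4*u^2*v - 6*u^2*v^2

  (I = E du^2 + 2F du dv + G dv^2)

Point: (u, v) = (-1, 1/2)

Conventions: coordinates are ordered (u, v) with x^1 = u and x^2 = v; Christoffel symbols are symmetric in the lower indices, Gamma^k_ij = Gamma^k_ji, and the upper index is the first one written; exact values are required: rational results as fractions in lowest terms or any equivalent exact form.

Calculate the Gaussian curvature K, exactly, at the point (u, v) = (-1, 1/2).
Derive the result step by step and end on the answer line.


E = 5, F = 1/2, G = 17/16, EG - F^2 = 81/16 at the point
E_u = -16, E_v = 0, F_u = -1, F_v = -2, G_u = 0, G_v = -1/2
E_vv = 0, F_uv = 4, G_uu = 0
By Brioschi, K is (det M1 - det M2) divided by (EG - F^2) squared.
M1 = [[-E_vv/2 + F_uv - G_uu/2, E_u/2, F_u - E_v/2], [F_v - G_u/2, E, F], [G_v/2, F, G]] = [[4, -8, -1], [-2, 5, 1/2], [-1/4, 1/2, 17/16]]; det M1 = 4
M2 = [[0, E_v/2, G_u/2], [E_v/2, E, F], [G_u/2, F, G]] = [[0, 0, 0], [0, 5, 1/2], [0, 1/2, 17/16]]; det M2 = 0
det M1 - det M2 = 4; K = 4 / (81/16)^2 = 1024/6561

Answer: K = 1024/6561


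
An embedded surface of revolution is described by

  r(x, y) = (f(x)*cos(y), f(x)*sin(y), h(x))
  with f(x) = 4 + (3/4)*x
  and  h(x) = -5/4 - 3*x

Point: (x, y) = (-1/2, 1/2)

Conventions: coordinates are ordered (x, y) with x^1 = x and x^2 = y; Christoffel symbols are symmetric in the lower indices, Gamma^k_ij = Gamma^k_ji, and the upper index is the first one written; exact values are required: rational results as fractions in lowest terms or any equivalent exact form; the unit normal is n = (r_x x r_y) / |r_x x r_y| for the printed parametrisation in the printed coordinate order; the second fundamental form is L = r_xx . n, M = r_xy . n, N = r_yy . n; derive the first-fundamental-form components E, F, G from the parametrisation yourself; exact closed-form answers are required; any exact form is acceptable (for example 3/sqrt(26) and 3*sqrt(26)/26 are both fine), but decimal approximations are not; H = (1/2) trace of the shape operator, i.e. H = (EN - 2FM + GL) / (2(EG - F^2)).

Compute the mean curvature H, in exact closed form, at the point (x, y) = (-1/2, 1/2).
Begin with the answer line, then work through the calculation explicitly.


Answer: H = -16*sqrt(17)/493

f = 29/8, f' = 3/4, f'' = 0, h' = -3, h'' = 0
E = 153/16, F = 0, G = 841/64; answer radicand W^2 = 153/16
unnormalised second-form numerators: l = 0, m = 0, n = -87/8; L = l/sqrt(153/16), and similarly M = m/sqrt(W^2), N = n/sqrt(W^2)
H = (E*n - 2*F*m + G*l) / (2*(EG - F^2)*sqrt(W^2)); E*n - 2*F*m + G*l = -13311/128, EG - F^2 = 128673/1024, so H = (-12/29)/sqrt(153/16)


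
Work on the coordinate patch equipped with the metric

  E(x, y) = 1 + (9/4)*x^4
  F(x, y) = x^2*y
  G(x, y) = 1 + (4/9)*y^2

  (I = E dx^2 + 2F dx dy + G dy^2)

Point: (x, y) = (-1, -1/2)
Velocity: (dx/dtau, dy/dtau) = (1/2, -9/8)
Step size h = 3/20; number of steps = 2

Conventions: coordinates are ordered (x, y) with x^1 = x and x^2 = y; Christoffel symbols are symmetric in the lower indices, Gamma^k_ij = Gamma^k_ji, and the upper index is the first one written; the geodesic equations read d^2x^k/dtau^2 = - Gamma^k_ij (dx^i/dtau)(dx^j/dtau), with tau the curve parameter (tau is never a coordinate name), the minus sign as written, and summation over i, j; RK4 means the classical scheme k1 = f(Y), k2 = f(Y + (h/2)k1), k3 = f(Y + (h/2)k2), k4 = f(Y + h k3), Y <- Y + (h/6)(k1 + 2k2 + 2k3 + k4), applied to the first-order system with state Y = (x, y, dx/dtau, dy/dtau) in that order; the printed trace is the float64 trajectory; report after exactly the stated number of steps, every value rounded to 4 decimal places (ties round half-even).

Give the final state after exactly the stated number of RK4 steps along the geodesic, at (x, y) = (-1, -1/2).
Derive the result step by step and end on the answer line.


f(Y) = (dx/dtau, dy/dtau, -Gamma^x_ij Y'^i Y'^j, -Gamma^y_ij Y'^i Y'^j) with the Gammas evaluated at the stage position; h = 0.150000; intermediate values shown to 6 dp
step 0: x = -1.0000, y = -0.5000, dx/dtau = 0.5000, dy/dtau = -1.1250
step 1:
  k1: at (x, y) = (-1.000000, -0.500000), (dx/dtau, dy/dtau) = (0.500000, -1.125000); Gamma_xxx = -1.338843, Gamma_xxy = 0.000000, Gamma_xyy = 0.297521, Gamma_yxx = 0.297521, Gamma_yxy = 0.000000, Gamma_yyy = -0.066116; k1 = (0.500000, -1.125000, -0.041839, 0.009298)
  k2: at (x, y) = (-0.962500, -0.584375), (dx/dtau, dy/dtau) = (0.496862, -1.124303); Gamma_xxx = -1.301580, Gamma_xxy = 0.000000, Gamma_xyy = 0.300509, Gamma_yxx = 0.364904, Gamma_yxy = 0.000000, Gamma_yyy = -0.084249; k2 = (0.496862, -1.124303, -0.058537, 0.016411)
  k3: at (x, y) = (-0.962735, -0.584323), (dx/dtau, dy/dtau) = (0.495610, -1.123769); Gamma_xxx = -1.301749, Gamma_xxy = 0.000000, Gamma_xyy = 0.300475, Gamma_yxx = 0.364740, Gamma_yxy = 0.000000, Gamma_yyy = -0.084191; k3 = (0.495610, -1.123769, -0.059709, 0.016730)
  k4: at (x, y) = (-0.925659, -0.668565), (dx/dtau, dy/dtau) = (0.491044, -1.122490); Gamma_xxx = -1.252085, Gamma_xxy = 0.000000, Gamma_xyy = 0.300587, Gamma_yxx = 0.434204, Gamma_yxy = 0.000000, Gamma_yyy = -0.104239; k4 = (0.491044, -1.122490, -0.076828, 0.026643)
  Y <- Y + (h/6)(k1 + 2k2 + 2k3 + k4): x = -0.9256, y = -0.6686, dx/dtau = 0.4911, dy/dtau = -1.1224
step 2:
  k1: at (x, y) = (-0.925600, -0.668591), (dx/dtau, dy/dtau) = (0.491121, -1.122444); Gamma_xxx = -1.252025, Gamma_xxy = 0.000000, Gamma_xyy = 0.300592, Gamma_yxx = 0.434254, Gamma_yxy = 0.000000, Gamma_yyy = -0.104258; k1 = (0.491121, -1.122444, -0.076722, 0.026610)
  k2: at (x, y) = (-0.888766, -0.752774), (dx/dtau, dy/dtau) = (0.485367, -1.120449); Gamma_xxx = -1.189568, Gamma_xxy = 0.000000, Gamma_xyy = 0.297433, Gamma_yxx = 0.503844, Gamma_yxy = 0.000000, Gamma_yyy = -0.125978; k2 = (0.485367, -1.120449, -0.093159, 0.039458)
  k3: at (x, y) = (-0.889198, -0.752625), (dx/dtau, dy/dtau) = (0.484134, -1.119485); Gamma_xxx = -1.190124, Gamma_xxy = 0.000000, Gamma_xyy = 0.297428, Gamma_yxx = 0.503490, Gamma_yxy = 0.000000, Gamma_yyy = -0.125829; k3 = (0.484134, -1.119485, -0.093802, 0.039684)
  k4: at (x, y) = (-0.852980, -0.836514), (dx/dtau, dy/dtau) = (0.477051, -1.116492); Gamma_xxx = -1.116167, Gamma_xxy = 0.000000, Gamma_xyy = 0.290789, Gamma_yxx = 0.570350, Gamma_yxy = 0.000000, Gamma_yyy = -0.148590; k4 = (0.477051, -1.116492, -0.108470, 0.055427)
  Y <- Y + (h/6)(k1 + 2k2 + 2k3 + k4): x = -0.8529, y = -0.8366, dx/dtau = 0.4771, dy/dtau = -1.1164

Answer: x = -0.8529, y = -0.8366, dx/dtau = 0.4771, dy/dtau = -1.1164
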